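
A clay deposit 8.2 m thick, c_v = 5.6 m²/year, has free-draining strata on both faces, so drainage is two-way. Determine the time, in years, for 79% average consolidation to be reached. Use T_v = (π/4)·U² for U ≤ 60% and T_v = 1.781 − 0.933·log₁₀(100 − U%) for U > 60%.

t ≈ 1.64 years

Drainage path length: H_d = H/2 = 4.1 m (double drainage).
U > 60%: T_v = 1.781 − 0.933·log₁₀(100 − 79) = 0.54737.
t = T_v·H_d²/c_v = 0.54737×4.1²/5.6 = 1.643 years.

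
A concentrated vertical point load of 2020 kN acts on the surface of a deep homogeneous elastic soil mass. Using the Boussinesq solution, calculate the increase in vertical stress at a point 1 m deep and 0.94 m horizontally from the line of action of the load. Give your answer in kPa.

Δσ_z ≈ 198 kPa

Boussinesq vertical stress below a point load on an elastic half-space:
Δσ_z = 3P/(2πz²) · [1 + (r/z)²]^(−5/2)
r/z = 0.94/1 = 0.94; [1+(r/z)²]^(−5/2) = 0.20537.
Δσ_z = 3×2020/(2π×1²) × 0.20537 = 964.48 × 0.20537 = 198.1 kPa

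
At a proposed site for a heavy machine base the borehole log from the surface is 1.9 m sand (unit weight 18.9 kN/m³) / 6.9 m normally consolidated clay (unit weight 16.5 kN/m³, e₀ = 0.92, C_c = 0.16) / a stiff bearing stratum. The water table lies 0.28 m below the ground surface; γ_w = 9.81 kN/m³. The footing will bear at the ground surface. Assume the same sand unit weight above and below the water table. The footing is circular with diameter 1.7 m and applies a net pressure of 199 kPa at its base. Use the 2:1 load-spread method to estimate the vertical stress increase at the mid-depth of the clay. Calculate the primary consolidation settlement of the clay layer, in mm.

Mid-depth of clay below the ground surface: z = 1.9 + 6.9/2 = 5.35 m.
Total vertical stress at mid-clay: σ_v = 18.9×1.9 + 16.5×3.45 = 92.835 kPa.
Pore pressure: u = 9.81×(5.35 − 0.28) = 49.737 kPa.
Initial effective stress: σ'_0 = σ_v − u = 92.835 − 49.737 = 43.098 kPa.
Stress increase at mid-clay by the 2:1 spreading method:
Δσ ≈ qD²/(D+z)² = 199×1.7²/(1.7+5.35)² = 11.571 kPa
Final effective stress: σ'_f = σ'_0 + Δσ = 43.098 + 11.571 = 54.669 kPa.
Normally consolidated clay, so the full stress increment lies on the virgin compression line:
S_c = C_c·H/(1+e₀)·log₁₀(σ'_f/σ'_0) = 0.16×6.9/(1+0.92)×log₁₀(54.669/43.098)
    = 0.575 × 0.10328 = 0.05939 m

S_c ≈ 59.4 mm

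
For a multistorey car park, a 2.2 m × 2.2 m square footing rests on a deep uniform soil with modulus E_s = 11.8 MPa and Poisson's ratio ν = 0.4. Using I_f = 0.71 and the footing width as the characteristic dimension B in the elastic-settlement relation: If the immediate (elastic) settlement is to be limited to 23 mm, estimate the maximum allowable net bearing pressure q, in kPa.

E_s = 11.8 MPa = 11800 kPa.
S_e = q·B·(1−ν²)/E_s · I_f  ⇒  q = S_e·E_s / (B·(1−ν²)·I_f).
q = 0.023 × 11800 / (2.2 × 0.84 × 0.71) = 206.8 kPa

q ≈ 207 kPa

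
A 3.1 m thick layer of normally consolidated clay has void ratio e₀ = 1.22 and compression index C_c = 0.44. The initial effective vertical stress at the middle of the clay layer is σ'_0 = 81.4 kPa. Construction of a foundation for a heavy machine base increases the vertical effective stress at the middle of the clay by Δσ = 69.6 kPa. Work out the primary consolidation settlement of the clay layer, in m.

S_c ≈ 0.165 m

Final effective stress: σ'_f = σ'_0 + Δσ = 81.4 + 69.6 = 151 kPa.
Normally consolidated clay, so the full stress increment lies on the virgin compression line:
S_c = C_c·H/(1+e₀)·log₁₀(σ'_f/σ'_0) = 0.44×3.1/(1+1.22)×log₁₀(151/81.4)
    = 0.61441 × 0.26835 = 0.1649 m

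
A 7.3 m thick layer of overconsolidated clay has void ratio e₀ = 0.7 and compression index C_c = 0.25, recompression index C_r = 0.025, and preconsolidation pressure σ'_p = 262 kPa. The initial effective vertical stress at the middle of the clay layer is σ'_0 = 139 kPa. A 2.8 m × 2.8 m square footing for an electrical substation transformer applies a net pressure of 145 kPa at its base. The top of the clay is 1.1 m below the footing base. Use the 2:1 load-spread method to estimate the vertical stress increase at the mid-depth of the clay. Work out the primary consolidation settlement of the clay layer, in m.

S_c ≈ 0.00625 m

Mid-depth of clay below the footing base: z = 1.1 + 7.3/2 = 4.75 m.
Stress increase at mid-clay by the 2:1 spreading method:
Δσ = qBL/((B+z)(L+z)) = 145×2.8×2.8/((2.8+4.75)(2.8+4.75)) = 19.943 kPa
Final effective stress: σ'_f = 139 + 19.943 = 158.94 kPa.
σ'_f = 158.94 ≤ σ'_p = 262 kPa, so the clay remains overconsolidated and only the recompression index applies:
S_c = C_r·H/(1+e₀)·log₁₀(σ'_f/σ'_0) = 0.025×7.3/1.7×log₁₀(158.94/139)
    = 0.10735 × 0.058218 = 0.00625 m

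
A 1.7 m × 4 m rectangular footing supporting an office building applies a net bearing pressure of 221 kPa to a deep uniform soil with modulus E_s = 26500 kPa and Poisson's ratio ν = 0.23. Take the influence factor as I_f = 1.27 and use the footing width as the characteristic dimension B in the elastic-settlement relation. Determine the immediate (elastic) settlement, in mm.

Immediate (elastic) settlement: S_e = q·B·(1−ν²)/E_s · I_f.
S_e = 221 × 1.7 × (1 − 0.23²) / 26500 × 1.27
    = 221 × 1.7 × 0.9471 / 26500 × 1.27
    = 0.01705 m = 17.05 mm

S_e ≈ 17.1 mm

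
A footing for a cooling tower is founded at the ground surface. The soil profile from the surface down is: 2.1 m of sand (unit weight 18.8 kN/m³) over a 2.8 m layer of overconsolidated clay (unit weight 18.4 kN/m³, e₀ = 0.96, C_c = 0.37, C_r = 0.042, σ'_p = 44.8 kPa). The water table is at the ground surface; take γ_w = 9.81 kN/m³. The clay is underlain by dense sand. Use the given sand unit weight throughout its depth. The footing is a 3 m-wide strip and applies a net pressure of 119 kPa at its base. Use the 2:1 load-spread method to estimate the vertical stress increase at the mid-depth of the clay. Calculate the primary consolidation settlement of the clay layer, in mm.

Mid-depth of clay below the ground surface: z = 2.1 + 2.8/2 = 3.5 m.
Total vertical stress at mid-clay: σ_v = 18.8×2.1 + 18.4×1.4 = 65.24 kPa.
Pore pressure: u = 9.81×(3.5 − 0) = 34.335 kPa.
Initial effective stress: σ'_0 = σ_v − u = 65.24 − 34.335 = 30.905 kPa.
Stress increase at mid-clay by the 2:1 spreading method:
Δσ = qB/(B+z) = 119×3/(3+3.5) = 54.923 kPa
Final effective stress: σ'_f = 30.905 + 54.923 = 85.828 kPa.
σ'_f = 85.828 > σ'_p = 44.8 kPa, so the stress path crosses the preconsolidation pressure — recompression up to σ'_p, then virgin compression beyond:
S_c = H/(1+e₀)·[C_r·log₁₀(σ'_p/σ'_0) + C_c·log₁₀(σ'_f/σ'_p)]
    = 2.8/1.96 × [0.042×log₁₀(44.8/30.905) + 0.37×log₁₀(85.828/44.8)]
    = 1.4286 × [0.0067725 + 0.10447] = 0.1589 m

S_c ≈ 159 mm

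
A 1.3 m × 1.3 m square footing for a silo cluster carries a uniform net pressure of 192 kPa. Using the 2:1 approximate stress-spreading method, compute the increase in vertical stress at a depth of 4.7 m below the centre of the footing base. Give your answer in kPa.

By the 2:1 method the load spreads at 1 horizontal : 2 vertical, so at depth z the loaded area has grown by z in each plan dimension:
Δσ = qBL/((B+z)(L+z)) = 192×1.3×1.3/((1.3+4.7)(1.3+4.7)) = 9.0133 kPa

Δσ_z ≈ 9.01 kPa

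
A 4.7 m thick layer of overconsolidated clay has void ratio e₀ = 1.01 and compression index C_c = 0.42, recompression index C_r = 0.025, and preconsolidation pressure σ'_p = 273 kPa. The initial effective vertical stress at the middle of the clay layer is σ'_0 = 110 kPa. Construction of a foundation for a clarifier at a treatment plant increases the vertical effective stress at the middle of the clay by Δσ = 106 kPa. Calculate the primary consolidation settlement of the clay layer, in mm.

Final effective stress: σ'_f = 110 + 106 = 216 kPa.
σ'_f = 216 ≤ σ'_p = 273 kPa, so the clay remains overconsolidated and only the recompression index applies:
S_c = C_r·H/(1+e₀)·log₁₀(σ'_f/σ'_0) = 0.025×4.7/2.01×log₁₀(216/110)
    = 0.058457 × 0.29306 = 0.01713 m

S_c ≈ 17.1 mm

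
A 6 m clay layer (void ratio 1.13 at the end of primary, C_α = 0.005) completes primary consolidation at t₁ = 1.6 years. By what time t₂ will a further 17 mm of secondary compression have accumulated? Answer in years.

S_s = C_α·H/(1+e_p)·log₁₀(t₂/t₁) ⇒ log₁₀(t₂/t₁) = S_s·(1+e_p)/(C_α·H).
log₁₀(t₂/t₁) = 0.017 × (1+1.13) / (0.005×6) = 1.207
t₂ = t₁ × 10^1.207 = 1.6 × 16.11 = 25.77 years

t₂ ≈ 25.8 years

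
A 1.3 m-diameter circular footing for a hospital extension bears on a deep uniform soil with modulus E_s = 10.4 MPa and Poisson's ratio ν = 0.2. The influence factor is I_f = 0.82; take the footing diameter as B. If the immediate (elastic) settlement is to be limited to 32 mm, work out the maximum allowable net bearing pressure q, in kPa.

E_s = 10.4 MPa = 10400 kPa.
S_e = q·B·(1−ν²)/E_s · I_f  ⇒  q = S_e·E_s / (B·(1−ν²)·I_f).
q = 0.032 × 10400 / (1.3 × 0.96 × 0.82) = 325.2 kPa

q ≈ 325 kPa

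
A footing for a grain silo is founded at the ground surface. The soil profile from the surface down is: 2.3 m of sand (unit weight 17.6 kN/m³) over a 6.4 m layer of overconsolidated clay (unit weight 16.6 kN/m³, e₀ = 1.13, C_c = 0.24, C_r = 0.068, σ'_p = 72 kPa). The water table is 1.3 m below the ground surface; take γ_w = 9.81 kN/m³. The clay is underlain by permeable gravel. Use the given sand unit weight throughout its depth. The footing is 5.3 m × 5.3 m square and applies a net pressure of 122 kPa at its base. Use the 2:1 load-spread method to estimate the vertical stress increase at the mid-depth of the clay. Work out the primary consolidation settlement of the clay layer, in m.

Mid-depth of clay below the ground surface: z = 2.3 + 6.4/2 = 5.5 m.
Total vertical stress at mid-clay: σ_v = 17.6×2.3 + 16.6×3.2 = 93.6 kPa.
Pore pressure: u = 9.81×(5.5 − 1.3) = 41.202 kPa.
Initial effective stress: σ'_0 = σ_v − u = 93.6 − 41.202 = 52.398 kPa.
Stress increase at mid-clay by the 2:1 spreading method:
Δσ = qBL/((B+z)(L+z)) = 122×5.3×5.3/((5.3+5.5)(5.3+5.5)) = 29.381 kPa
Final effective stress: σ'_f = 52.398 + 29.381 = 81.779 kPa.
σ'_f = 81.779 > σ'_p = 72 kPa, so the stress path crosses the preconsolidation pressure — recompression up to σ'_p, then virgin compression beyond:
S_c = H/(1+e₀)·[C_r·log₁₀(σ'_p/σ'_0) + C_c·log₁₀(σ'_f/σ'_p)]
    = 6.4/2.13 × [0.068×log₁₀(72/52.398) + 0.24×log₁₀(81.779/72)]
    = 3.0047 × [0.0093852 + 0.013274] = 0.06808 m

S_c ≈ 0.0681 m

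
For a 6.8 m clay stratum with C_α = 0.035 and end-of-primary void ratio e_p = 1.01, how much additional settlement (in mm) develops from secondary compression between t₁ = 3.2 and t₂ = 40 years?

S_s ≈ 130 mm

Secondary compression: S_s = C_α·H/(1+e_p)·log₁₀(t₂/t₁)
S_s = 0.035×6.8/(1+1.01)×log₁₀(40/3.2)
    = 0.1184 × 1.097 = 0.1299 m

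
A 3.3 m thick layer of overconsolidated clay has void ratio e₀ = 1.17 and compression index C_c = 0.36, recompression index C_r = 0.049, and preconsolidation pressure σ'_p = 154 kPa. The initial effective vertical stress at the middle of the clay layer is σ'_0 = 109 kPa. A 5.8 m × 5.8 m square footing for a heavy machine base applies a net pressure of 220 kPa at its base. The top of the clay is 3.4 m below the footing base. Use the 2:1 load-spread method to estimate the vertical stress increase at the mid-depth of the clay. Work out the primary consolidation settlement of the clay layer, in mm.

Mid-depth of clay below the footing base: z = 3.4 + 3.3/2 = 5.05 m.
Stress increase at mid-clay by the 2:1 spreading method:
Δσ = qBL/((B+z)(L+z)) = 220×5.8×5.8/((5.8+5.05)(5.8+5.05)) = 62.866 kPa
Final effective stress: σ'_f = 109 + 62.866 = 171.87 kPa.
σ'_f = 171.87 > σ'_p = 154 kPa, so the stress path crosses the preconsolidation pressure — recompression up to σ'_p, then virgin compression beyond:
S_c = H/(1+e₀)·[C_r·log₁₀(σ'_p/σ'_0) + C_c·log₁₀(σ'_f/σ'_p)]
    = 3.3/2.17 × [0.049×log₁₀(154/109) + 0.36×log₁₀(171.87/154)]
    = 1.5207 × [0.0073546 + 0.017165] = 0.03729 m

S_c ≈ 37.3 mm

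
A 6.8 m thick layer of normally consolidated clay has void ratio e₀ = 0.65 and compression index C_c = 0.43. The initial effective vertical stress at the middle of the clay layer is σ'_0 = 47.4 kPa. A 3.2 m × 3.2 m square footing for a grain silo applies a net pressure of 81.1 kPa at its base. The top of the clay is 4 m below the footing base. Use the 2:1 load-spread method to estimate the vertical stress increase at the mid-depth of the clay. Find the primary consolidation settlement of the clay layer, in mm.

S_c ≈ 112 mm

Mid-depth of clay below the footing base: z = 4 + 6.8/2 = 7.4 m.
Stress increase at mid-clay by the 2:1 spreading method:
Δσ = qBL/((B+z)(L+z)) = 81.1×3.2×3.2/((3.2+7.4)(3.2+7.4)) = 7.3911 kPa
Final effective stress: σ'_f = σ'_0 + Δσ = 47.4 + 7.3911 = 54.791 kPa.
Normally consolidated clay, so the full stress increment lies on the virgin compression line:
S_c = C_c·H/(1+e₀)·log₁₀(σ'_f/σ'_0) = 0.43×6.8/(1+0.65)×log₁₀(54.791/47.4)
    = 1.7721 × 0.062931 = 0.1115 m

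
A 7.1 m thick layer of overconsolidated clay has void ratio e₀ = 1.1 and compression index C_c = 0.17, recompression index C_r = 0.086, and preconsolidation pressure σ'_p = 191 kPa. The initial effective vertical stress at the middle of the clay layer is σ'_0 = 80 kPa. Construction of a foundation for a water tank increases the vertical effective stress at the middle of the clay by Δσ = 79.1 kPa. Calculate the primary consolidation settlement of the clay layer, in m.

Final effective stress: σ'_f = 80 + 79.1 = 159.1 kPa.
σ'_f = 159.1 ≤ σ'_p = 191 kPa, so the clay remains overconsolidated and only the recompression index applies:
S_c = C_r·H/(1+e₀)·log₁₀(σ'_f/σ'_0) = 0.086×7.1/2.1×log₁₀(159.1/80)
    = 0.29077 × 0.29858 = 0.08682 m

S_c ≈ 0.0868 m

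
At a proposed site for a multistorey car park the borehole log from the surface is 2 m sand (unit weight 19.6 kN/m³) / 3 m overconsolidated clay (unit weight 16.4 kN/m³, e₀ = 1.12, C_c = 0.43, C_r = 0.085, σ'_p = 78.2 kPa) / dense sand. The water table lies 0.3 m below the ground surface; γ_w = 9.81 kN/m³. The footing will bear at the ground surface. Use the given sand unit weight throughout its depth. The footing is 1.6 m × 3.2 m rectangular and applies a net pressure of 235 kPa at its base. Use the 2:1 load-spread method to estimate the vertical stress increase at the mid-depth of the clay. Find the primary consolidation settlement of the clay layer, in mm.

S_c ≈ 38.4 mm

Mid-depth of clay below the ground surface: z = 2 + 3/2 = 3.5 m.
Total vertical stress at mid-clay: σ_v = 19.6×2 + 16.4×1.5 = 63.8 kPa.
Pore pressure: u = 9.81×(3.5 − 0.3) = 31.392 kPa.
Initial effective stress: σ'_0 = σ_v − u = 63.8 − 31.392 = 32.408 kPa.
Stress increase at mid-clay by the 2:1 spreading method:
Δσ = qBL/((B+z)(L+z)) = 235×1.6×3.2/((1.6+3.5)(3.2+3.5)) = 35.212 kPa
Final effective stress: σ'_f = 32.408 + 35.212 = 67.62 kPa.
σ'_f = 67.62 ≤ σ'_p = 78.2 kPa, so the clay remains overconsolidated and only the recompression index applies:
S_c = C_r·H/(1+e₀)·log₁₀(σ'_f/σ'_0) = 0.085×3/2.12×log₁₀(67.62/32.408)
    = 0.12028 × 0.31942 = 0.03842 m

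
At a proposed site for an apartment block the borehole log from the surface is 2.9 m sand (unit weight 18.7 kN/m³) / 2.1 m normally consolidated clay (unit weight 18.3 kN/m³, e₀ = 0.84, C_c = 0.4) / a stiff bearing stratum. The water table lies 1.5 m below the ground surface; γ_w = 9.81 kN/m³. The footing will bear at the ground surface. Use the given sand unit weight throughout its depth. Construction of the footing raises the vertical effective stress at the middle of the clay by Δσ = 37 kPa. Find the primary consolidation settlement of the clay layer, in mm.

Mid-depth of clay below the ground surface: z = 2.9 + 2.1/2 = 3.95 m.
Total vertical stress at mid-clay: σ_v = 18.7×2.9 + 18.3×1.05 = 73.445 kPa.
Pore pressure: u = 9.81×(3.95 − 1.5) = 24.035 kPa.
Initial effective stress: σ'_0 = σ_v − u = 73.445 − 24.035 = 49.41 kPa.
Final effective stress: σ'_f = σ'_0 + Δσ = 49.41 + 37 = 86.41 kPa.
Normally consolidated clay, so the full stress increment lies on the virgin compression line:
S_c = C_c·H/(1+e₀)·log₁₀(σ'_f/σ'_0) = 0.4×2.1/(1+0.84)×log₁₀(86.41/49.41)
    = 0.45652 × 0.24275 = 0.1108 m

S_c ≈ 111 mm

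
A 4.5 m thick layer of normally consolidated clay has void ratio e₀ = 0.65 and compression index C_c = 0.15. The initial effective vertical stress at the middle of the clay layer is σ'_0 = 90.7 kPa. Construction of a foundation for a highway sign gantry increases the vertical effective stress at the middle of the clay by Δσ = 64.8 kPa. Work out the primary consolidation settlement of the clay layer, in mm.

S_c ≈ 95.8 mm

Final effective stress: σ'_f = σ'_0 + Δσ = 90.7 + 64.8 = 155.5 kPa.
Normally consolidated clay, so the full stress increment lies on the virgin compression line:
S_c = C_c·H/(1+e₀)·log₁₀(σ'_f/σ'_0) = 0.15×4.5/(1+0.65)×log₁₀(155.5/90.7)
    = 0.40909 × 0.23412 = 0.09578 m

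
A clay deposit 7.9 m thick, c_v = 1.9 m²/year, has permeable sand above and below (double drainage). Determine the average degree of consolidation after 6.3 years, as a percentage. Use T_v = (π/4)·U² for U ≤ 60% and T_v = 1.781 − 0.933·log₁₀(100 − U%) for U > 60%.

Drainage path length: H_d = H/2 = 3.95 m (double drainage).
T_v = c_v·t/H_d² = 1.9×6.3/3.95² = 0.76718.
T_v = 0.76718 corresponds to the U > 60% branch:
U = 1 − 10^((1.781 − T_v)/0.933)/100 = 0.8779

U ≈ 87.8 %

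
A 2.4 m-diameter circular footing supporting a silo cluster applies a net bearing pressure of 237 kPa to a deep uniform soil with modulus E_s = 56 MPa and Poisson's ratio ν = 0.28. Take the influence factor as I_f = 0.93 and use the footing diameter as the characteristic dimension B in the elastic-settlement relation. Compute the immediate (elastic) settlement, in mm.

S_e ≈ 8.71 mm

Immediate (elastic) settlement: S_e = q·B·(1−ν²)/E_s · I_f.
E_s = 56 MPa = 56000 kPa.
S_e = 237 × 2.4 × (1 − 0.28²) / 56000 × 0.93
    = 237 × 2.4 × 0.9216 / 56000 × 0.93
    = 0.008706 m = 8.706 mm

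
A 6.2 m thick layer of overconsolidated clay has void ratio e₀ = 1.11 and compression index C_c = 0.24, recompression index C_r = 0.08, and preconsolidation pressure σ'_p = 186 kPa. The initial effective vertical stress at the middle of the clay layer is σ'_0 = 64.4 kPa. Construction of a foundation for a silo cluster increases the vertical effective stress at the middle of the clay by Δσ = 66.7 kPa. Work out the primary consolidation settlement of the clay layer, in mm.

S_c ≈ 72.6 mm

Final effective stress: σ'_f = 64.4 + 66.7 = 131.1 kPa.
σ'_f = 131.1 ≤ σ'_p = 186 kPa, so the clay remains overconsolidated and only the recompression index applies:
S_c = C_r·H/(1+e₀)·log₁₀(σ'_f/σ'_0) = 0.08×6.2/2.11×log₁₀(131.1/64.4)
    = 0.23507 × 0.30872 = 0.07257 m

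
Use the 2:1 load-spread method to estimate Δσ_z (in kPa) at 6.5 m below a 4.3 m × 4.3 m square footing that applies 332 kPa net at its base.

Δσ_z ≈ 52.6 kPa

By the 2:1 method the load spreads at 1 horizontal : 2 vertical, so at depth z the loaded area has grown by z in each plan dimension:
Δσ = qBL/((B+z)(L+z)) = 332×4.3×4.3/((4.3+6.5)(4.3+6.5)) = 52.629 kPa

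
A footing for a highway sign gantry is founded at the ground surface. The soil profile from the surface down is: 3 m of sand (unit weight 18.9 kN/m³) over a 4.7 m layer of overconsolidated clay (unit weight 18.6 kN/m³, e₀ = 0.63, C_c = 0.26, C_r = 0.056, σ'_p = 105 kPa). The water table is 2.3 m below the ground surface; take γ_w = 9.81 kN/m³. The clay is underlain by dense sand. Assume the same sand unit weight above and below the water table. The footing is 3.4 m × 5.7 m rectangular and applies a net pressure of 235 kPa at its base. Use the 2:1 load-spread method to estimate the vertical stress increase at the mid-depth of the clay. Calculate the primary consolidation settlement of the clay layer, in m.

Mid-depth of clay below the ground surface: z = 3 + 4.7/2 = 5.35 m.
Total vertical stress at mid-clay: σ_v = 18.9×3 + 18.6×2.35 = 100.41 kPa.
Pore pressure: u = 9.81×(5.35 − 2.3) = 29.921 kPa.
Initial effective stress: σ'_0 = σ_v − u = 100.41 − 29.921 = 70.489 kPa.
Stress increase at mid-clay by the 2:1 spreading method:
Δσ = qBL/((B+z)(L+z)) = 235×3.4×5.7/((3.4+5.35)(5.7+5.35)) = 47.103 kPa
Final effective stress: σ'_f = 70.489 + 47.103 = 117.59 kPa.
σ'_f = 117.59 > σ'_p = 105 kPa, so the stress path crosses the preconsolidation pressure — recompression up to σ'_p, then virgin compression beyond:
S_c = H/(1+e₀)·[C_r·log₁₀(σ'_p/σ'_0) + C_c·log₁₀(σ'_f/σ'_p)]
    = 4.7/1.63 × [0.056×log₁₀(105/70.489) + 0.26×log₁₀(117.59/105)]
    = 2.8834 × [0.0096918 + 0.012787] = 0.06482 m

S_c ≈ 0.0648 m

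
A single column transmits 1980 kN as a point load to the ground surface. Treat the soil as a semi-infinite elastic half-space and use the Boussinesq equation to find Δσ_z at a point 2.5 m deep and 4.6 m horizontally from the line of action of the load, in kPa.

Δσ_z ≈ 3.76 kPa

Boussinesq vertical stress below a point load on an elastic half-space:
Δσ_z = 3P/(2πz²) · [1 + (r/z)²]^(−5/2)
r/z = 4.6/2.5 = 1.84; [1+(r/z)²]^(−5/2) = 0.024827.
Δσ_z = 3×1980/(2π×2.5²) × 0.024827 = 151.26 × 0.024827 = 3.755 kPa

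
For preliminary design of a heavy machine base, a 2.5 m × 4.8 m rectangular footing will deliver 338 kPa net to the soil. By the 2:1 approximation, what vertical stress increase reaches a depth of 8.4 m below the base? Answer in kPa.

By the 2:1 method the load spreads at 1 horizontal : 2 vertical, so at depth z the loaded area has grown by z in each plan dimension:
Δσ = qBL/((B+z)(L+z)) = 338×2.5×4.8/((2.5+8.4)(4.8+8.4)) = 28.19 kPa

Δσ_z ≈ 28.2 kPa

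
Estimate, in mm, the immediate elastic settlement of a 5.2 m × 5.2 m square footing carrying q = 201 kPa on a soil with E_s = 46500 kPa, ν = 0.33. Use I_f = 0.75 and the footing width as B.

Immediate (elastic) settlement: S_e = q·B·(1−ν²)/E_s · I_f.
S_e = 201 × 5.2 × (1 − 0.33²) / 46500 × 0.75
    = 201 × 5.2 × 0.8911 / 46500 × 0.75
    = 0.01502 m = 15.02 mm

S_e ≈ 15 mm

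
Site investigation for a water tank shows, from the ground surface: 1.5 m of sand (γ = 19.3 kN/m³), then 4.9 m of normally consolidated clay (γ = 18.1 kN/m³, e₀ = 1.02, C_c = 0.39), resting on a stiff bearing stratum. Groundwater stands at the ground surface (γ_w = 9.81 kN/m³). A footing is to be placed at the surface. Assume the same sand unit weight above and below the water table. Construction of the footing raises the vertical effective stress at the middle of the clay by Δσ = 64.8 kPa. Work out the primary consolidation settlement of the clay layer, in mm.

S_c ≈ 434 mm

Mid-depth of clay below the ground surface: z = 1.5 + 4.9/2 = 3.95 m.
Total vertical stress at mid-clay: σ_v = 19.3×1.5 + 18.1×2.45 = 73.295 kPa.
Pore pressure: u = 9.81×(3.95 − 0) = 38.75 kPa.
Initial effective stress: σ'_0 = σ_v − u = 73.295 − 38.75 = 34.545 kPa.
Final effective stress: σ'_f = σ'_0 + Δσ = 34.545 + 64.8 = 99.345 kPa.
Normally consolidated clay, so the full stress increment lies on the virgin compression line:
S_c = C_c·H/(1+e₀)·log₁₀(σ'_f/σ'_0) = 0.39×4.9/(1+1.02)×log₁₀(99.345/34.545)
    = 0.94604 × 0.45876 = 0.434 m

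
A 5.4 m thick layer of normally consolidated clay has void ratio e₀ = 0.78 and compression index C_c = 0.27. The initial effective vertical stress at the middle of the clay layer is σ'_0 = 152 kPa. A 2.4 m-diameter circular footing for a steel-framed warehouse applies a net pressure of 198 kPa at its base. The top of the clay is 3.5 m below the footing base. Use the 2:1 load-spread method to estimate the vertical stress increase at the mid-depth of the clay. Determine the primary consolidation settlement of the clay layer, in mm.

S_c ≈ 34.4 mm

Mid-depth of clay below the footing base: z = 3.5 + 5.4/2 = 6.2 m.
Stress increase at mid-clay by the 2:1 spreading method:
Δσ ≈ qD²/(D+z)² = 198×2.4²/(2.4+6.2)² = 15.42 kPa
Final effective stress: σ'_f = σ'_0 + Δσ = 152 + 15.42 = 167.42 kPa.
Normally consolidated clay, so the full stress increment lies on the virgin compression line:
S_c = C_c·H/(1+e₀)·log₁₀(σ'_f/σ'_0) = 0.27×5.4/(1+0.78)×log₁₀(167.42/152)
    = 0.8191 × 0.041964 = 0.03437 m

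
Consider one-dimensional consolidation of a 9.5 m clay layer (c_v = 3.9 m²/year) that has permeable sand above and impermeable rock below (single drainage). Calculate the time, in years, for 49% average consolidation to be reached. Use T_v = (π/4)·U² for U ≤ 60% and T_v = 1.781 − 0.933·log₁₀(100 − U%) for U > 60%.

t ≈ 4.36 years

Drainage path length: H_d = H = 9.5 m (single drainage).
U ≤ 60%: T_v = (π/4)·U² = (π/4)×0.49² = 0.18857.
t = T_v·H_d²/c_v = 0.18857×9.5²/3.9 = 4.364 years.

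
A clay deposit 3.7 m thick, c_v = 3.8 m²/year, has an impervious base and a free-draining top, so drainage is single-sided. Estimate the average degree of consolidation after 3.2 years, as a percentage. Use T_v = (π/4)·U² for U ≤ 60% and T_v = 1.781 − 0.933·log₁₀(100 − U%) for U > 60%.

Drainage path length: H_d = H = 3.7 m (single drainage).
T_v = c_v·t/H_d² = 3.8×3.2/3.7² = 0.88824.
T_v = 0.88824 corresponds to the U > 60% branch:
U = 1 − 10^((1.781 − T_v)/0.933)/100 = 0.9095

U ≈ 90.9 %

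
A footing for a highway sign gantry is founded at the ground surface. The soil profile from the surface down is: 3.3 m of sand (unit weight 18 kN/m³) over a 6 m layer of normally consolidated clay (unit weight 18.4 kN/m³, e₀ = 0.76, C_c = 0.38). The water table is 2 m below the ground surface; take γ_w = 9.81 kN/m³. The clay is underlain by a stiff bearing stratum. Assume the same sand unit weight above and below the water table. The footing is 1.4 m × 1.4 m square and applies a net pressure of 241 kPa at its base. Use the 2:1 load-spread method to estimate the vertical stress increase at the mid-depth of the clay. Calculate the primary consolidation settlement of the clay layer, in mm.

Mid-depth of clay below the ground surface: z = 3.3 + 6/2 = 6.3 m.
Total vertical stress at mid-clay: σ_v = 18×3.3 + 18.4×3 = 114.6 kPa.
Pore pressure: u = 9.81×(6.3 − 2) = 42.183 kPa.
Initial effective stress: σ'_0 = σ_v − u = 114.6 − 42.183 = 72.417 kPa.
Stress increase at mid-clay by the 2:1 spreading method:
Δσ = qBL/((B+z)(L+z)) = 241×1.4×1.4/((1.4+6.3)(1.4+6.3)) = 7.9669 kPa
Final effective stress: σ'_f = σ'_0 + Δσ = 72.417 + 7.9669 = 80.384 kPa.
Normally consolidated clay, so the full stress increment lies on the virgin compression line:
S_c = C_c·H/(1+e₀)·log₁₀(σ'_f/σ'_0) = 0.38×6/(1+0.76)×log₁₀(80.384/72.417)
    = 1.2955 × 0.045329 = 0.05872 m

S_c ≈ 58.7 mm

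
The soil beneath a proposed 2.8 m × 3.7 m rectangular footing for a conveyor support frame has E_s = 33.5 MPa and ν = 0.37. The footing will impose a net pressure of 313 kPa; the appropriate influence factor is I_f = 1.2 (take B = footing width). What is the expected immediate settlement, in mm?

Immediate (elastic) settlement: S_e = q·B·(1−ν²)/E_s · I_f.
E_s = 33.5 MPa = 33500 kPa.
S_e = 313 × 2.8 × (1 − 0.37²) / 33500 × 1.2
    = 313 × 2.8 × 0.8631 / 33500 × 1.2
    = 0.0271 m = 27.1 mm

S_e ≈ 27.1 mm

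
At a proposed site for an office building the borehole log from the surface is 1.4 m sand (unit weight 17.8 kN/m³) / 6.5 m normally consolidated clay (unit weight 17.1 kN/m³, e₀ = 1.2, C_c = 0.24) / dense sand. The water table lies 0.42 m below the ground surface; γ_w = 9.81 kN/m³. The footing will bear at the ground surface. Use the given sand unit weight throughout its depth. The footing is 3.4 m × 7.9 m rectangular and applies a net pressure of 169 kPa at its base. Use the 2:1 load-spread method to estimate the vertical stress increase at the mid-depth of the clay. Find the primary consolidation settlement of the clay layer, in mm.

Mid-depth of clay below the ground surface: z = 1.4 + 6.5/2 = 4.65 m.
Total vertical stress at mid-clay: σ_v = 17.8×1.4 + 17.1×3.25 = 80.495 kPa.
Pore pressure: u = 9.81×(4.65 − 0.42) = 41.496 kPa.
Initial effective stress: σ'_0 = σ_v − u = 80.495 − 41.496 = 38.999 kPa.
Stress increase at mid-clay by the 2:1 spreading method:
Δσ = qBL/((B+z)(L+z)) = 169×3.4×7.9/((3.4+4.65)(7.9+4.65)) = 44.932 kPa
Final effective stress: σ'_f = σ'_0 + Δσ = 38.999 + 44.932 = 83.931 kPa.
Normally consolidated clay, so the full stress increment lies on the virgin compression line:
S_c = C_c·H/(1+e₀)·log₁₀(σ'_f/σ'_0) = 0.24×6.5/(1+1.2)×log₁₀(83.931/38.999)
    = 0.70909 × 0.33287 = 0.236 m

S_c ≈ 236 mm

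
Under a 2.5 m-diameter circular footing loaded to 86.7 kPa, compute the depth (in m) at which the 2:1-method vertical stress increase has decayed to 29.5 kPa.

z ≈ 1.79 m

2:1 spreading — at depth z the loaded area has grown by z in each plan dimension:
qD²/(D+z)² = Δσ_z ⇒ z = D(√(q/Δσ_z) − 1) = 2.5×(√(86.7/29.5) − 1) = 1.786 m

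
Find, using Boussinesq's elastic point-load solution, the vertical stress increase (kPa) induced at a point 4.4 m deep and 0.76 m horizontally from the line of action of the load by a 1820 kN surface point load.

Boussinesq vertical stress below a point load on an elastic half-space:
Δσ_z = 3P/(2πz²) · [1 + (r/z)²]^(−5/2)
r/z = 0.76/4.4 = 0.17273; [1+(r/z)²]^(−5/2) = 0.92914.
Δσ_z = 3×1820/(2π×4.4²) × 0.92914 = 44.886 × 0.92914 = 41.71 kPa

Δσ_z ≈ 41.7 kPa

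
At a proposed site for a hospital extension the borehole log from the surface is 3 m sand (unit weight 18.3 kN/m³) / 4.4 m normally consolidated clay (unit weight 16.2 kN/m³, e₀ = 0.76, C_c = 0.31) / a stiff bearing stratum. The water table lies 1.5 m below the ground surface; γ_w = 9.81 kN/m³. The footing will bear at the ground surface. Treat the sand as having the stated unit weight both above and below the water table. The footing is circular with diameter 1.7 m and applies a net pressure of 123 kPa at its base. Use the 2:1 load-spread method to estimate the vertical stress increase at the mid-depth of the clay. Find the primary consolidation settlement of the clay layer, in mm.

Mid-depth of clay below the ground surface: z = 3 + 4.4/2 = 5.2 m.
Total vertical stress at mid-clay: σ_v = 18.3×3 + 16.2×2.2 = 90.54 kPa.
Pore pressure: u = 9.81×(5.2 − 1.5) = 36.297 kPa.
Initial effective stress: σ'_0 = σ_v − u = 90.54 − 36.297 = 54.243 kPa.
Stress increase at mid-clay by the 2:1 spreading method:
Δσ ≈ qD²/(D+z)² = 123×1.7²/(1.7+5.2)² = 7.4663 kPa
Final effective stress: σ'_f = σ'_0 + Δσ = 54.243 + 7.4663 = 61.709 kPa.
Normally consolidated clay, so the full stress increment lies on the virgin compression line:
S_c = C_c·H/(1+e₀)·log₁₀(σ'_f/σ'_0) = 0.31×4.4/(1+0.76)×log₁₀(61.709/54.243)
    = 0.775 × 0.056005 = 0.0434 m

S_c ≈ 43.4 mm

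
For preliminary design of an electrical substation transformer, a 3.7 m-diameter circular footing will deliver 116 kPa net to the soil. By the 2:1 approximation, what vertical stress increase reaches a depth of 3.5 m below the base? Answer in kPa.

Δσ_z ≈ 30.6 kPa

By the 2:1 method the load spreads at 1 horizontal : 2 vertical, so at depth z the loaded area has grown by z in each plan dimension:
Δσ ≈ qD²/(D+z)² = 116×3.7²/(3.7+3.5)² = 30.633 kPa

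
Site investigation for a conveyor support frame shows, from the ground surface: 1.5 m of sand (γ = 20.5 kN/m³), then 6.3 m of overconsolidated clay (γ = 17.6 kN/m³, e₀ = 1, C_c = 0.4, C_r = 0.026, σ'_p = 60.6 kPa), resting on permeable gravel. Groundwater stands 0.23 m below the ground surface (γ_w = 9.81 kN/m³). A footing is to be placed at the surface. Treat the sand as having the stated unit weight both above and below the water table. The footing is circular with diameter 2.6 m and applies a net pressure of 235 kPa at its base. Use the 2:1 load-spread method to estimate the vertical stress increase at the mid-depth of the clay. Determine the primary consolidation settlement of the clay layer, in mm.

S_c ≈ 115 mm

Mid-depth of clay below the ground surface: z = 1.5 + 6.3/2 = 4.65 m.
Total vertical stress at mid-clay: σ_v = 20.5×1.5 + 17.6×3.15 = 86.19 kPa.
Pore pressure: u = 9.81×(4.65 − 0.23) = 43.36 kPa.
Initial effective stress: σ'_0 = σ_v − u = 86.19 − 43.36 = 42.83 kPa.
Stress increase at mid-clay by the 2:1 spreading method:
Δσ ≈ qD²/(D+z)² = 235×2.6²/(2.6+4.65)² = 30.223 kPa
Final effective stress: σ'_f = 42.83 + 30.223 = 73.053 kPa.
σ'_f = 73.053 > σ'_p = 60.6 kPa, so the stress path crosses the preconsolidation pressure — recompression up to σ'_p, then virgin compression beyond:
S_c = H/(1+e₀)·[C_r·log₁₀(σ'_p/σ'_0) + C_c·log₁₀(σ'_f/σ'_p)]
    = 6.3/2 × [0.026×log₁₀(60.6/42.83) + 0.4×log₁₀(73.053/60.6)]
    = 3.15 × [0.0039188 + 0.032466] = 0.1146 m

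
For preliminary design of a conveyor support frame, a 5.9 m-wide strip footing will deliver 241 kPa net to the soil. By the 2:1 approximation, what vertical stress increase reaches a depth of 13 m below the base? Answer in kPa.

Δσ_z ≈ 75.2 kPa

By the 2:1 method the load spreads at 1 horizontal : 2 vertical, so at depth z the loaded area has grown by z in each plan dimension:
Δσ = qB/(B+z) = 241×5.9/(5.9+13) = 75.233 kPa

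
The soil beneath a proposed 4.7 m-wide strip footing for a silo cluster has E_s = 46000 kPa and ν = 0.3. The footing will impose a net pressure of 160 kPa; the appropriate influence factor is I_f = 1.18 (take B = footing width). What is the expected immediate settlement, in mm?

Immediate (elastic) settlement: S_e = q·B·(1−ν²)/E_s · I_f.
S_e = 160 × 4.7 × (1 − 0.3²) / 46000 × 1.18
    = 160 × 4.7 × 0.91 / 46000 × 1.18
    = 0.01755 m = 17.55 mm

S_e ≈ 17.6 mm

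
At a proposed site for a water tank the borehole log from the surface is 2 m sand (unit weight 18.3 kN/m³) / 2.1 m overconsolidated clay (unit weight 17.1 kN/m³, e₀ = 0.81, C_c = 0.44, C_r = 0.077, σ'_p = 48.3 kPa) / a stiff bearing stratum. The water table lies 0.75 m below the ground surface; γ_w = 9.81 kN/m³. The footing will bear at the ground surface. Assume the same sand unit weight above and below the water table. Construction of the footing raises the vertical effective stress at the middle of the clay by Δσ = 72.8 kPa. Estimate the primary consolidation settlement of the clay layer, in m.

S_c ≈ 0.188 m

Mid-depth of clay below the ground surface: z = 2 + 2.1/2 = 3.05 m.
Total vertical stress at mid-clay: σ_v = 18.3×2 + 17.1×1.05 = 54.555 kPa.
Pore pressure: u = 9.81×(3.05 − 0.75) = 22.563 kPa.
Initial effective stress: σ'_0 = σ_v − u = 54.555 − 22.563 = 31.992 kPa.
Final effective stress: σ'_f = 31.992 + 72.8 = 104.79 kPa.
σ'_f = 104.79 > σ'_p = 48.3 kPa, so the stress path crosses the preconsolidation pressure — recompression up to σ'_p, then virgin compression beyond:
S_c = H/(1+e₀)·[C_r·log₁₀(σ'_p/σ'_0) + C_c·log₁₀(σ'_f/σ'_p)]
    = 2.1/1.81 × [0.077×log₁₀(48.3/31.992) + 0.44×log₁₀(104.79/48.3)]
    = 1.1602 × [0.013776 + 0.148] = 0.1877 m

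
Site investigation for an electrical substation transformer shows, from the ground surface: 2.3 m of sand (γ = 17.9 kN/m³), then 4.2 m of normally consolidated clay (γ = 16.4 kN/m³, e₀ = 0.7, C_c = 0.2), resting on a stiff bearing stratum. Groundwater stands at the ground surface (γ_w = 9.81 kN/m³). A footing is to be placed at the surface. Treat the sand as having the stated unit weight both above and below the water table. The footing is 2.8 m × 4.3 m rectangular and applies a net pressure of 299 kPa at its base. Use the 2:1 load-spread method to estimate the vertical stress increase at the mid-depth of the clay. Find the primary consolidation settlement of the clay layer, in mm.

Mid-depth of clay below the ground surface: z = 2.3 + 4.2/2 = 4.4 m.
Total vertical stress at mid-clay: σ_v = 17.9×2.3 + 16.4×2.1 = 75.61 kPa.
Pore pressure: u = 9.81×(4.4 − 0) = 43.164 kPa.
Initial effective stress: σ'_0 = σ_v − u = 75.61 − 43.164 = 32.446 kPa.
Stress increase at mid-clay by the 2:1 spreading method:
Δσ = qBL/((B+z)(L+z)) = 299×2.8×4.3/((2.8+4.4)(4.3+4.4)) = 57.471 kPa
Final effective stress: σ'_f = σ'_0 + Δσ = 32.446 + 57.471 = 89.917 kPa.
Normally consolidated clay, so the full stress increment lies on the virgin compression line:
S_c = C_c·H/(1+e₀)·log₁₀(σ'_f/σ'_0) = 0.2×4.2/(1+0.7)×log₁₀(89.917/32.446)
    = 0.49412 × 0.44268 = 0.2187 m

S_c ≈ 219 mm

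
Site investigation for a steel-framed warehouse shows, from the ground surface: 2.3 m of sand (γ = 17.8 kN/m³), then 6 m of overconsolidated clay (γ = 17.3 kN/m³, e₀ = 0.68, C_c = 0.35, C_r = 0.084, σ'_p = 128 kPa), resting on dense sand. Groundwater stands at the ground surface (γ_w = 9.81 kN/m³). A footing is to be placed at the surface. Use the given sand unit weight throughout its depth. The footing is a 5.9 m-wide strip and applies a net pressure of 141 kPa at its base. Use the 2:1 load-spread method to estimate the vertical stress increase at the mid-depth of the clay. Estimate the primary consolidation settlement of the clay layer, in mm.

Mid-depth of clay below the ground surface: z = 2.3 + 6/2 = 5.3 m.
Total vertical stress at mid-clay: σ_v = 17.8×2.3 + 17.3×3 = 92.84 kPa.
Pore pressure: u = 9.81×(5.3 − 0) = 51.993 kPa.
Initial effective stress: σ'_0 = σ_v − u = 92.84 − 51.993 = 40.847 kPa.
Stress increase at mid-clay by the 2:1 spreading method:
Δσ = qB/(B+z) = 141×5.9/(5.9+5.3) = 74.277 kPa
Final effective stress: σ'_f = 40.847 + 74.277 = 115.12 kPa.
σ'_f = 115.12 ≤ σ'_p = 128 kPa, so the clay remains overconsolidated and only the recompression index applies:
S_c = C_r·H/(1+e₀)·log₁₀(σ'_f/σ'_0) = 0.084×6/1.68×log₁₀(115.12/40.847)
    = 0.3 × 0.44999 = 0.135 m

S_c ≈ 135 mm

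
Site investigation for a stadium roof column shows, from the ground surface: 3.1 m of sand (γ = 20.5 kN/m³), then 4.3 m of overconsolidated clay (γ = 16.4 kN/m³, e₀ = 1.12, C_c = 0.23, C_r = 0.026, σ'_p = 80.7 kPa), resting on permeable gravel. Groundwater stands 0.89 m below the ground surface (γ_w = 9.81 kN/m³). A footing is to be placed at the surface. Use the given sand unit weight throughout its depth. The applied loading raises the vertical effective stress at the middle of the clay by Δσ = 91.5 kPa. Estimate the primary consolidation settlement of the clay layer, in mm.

Mid-depth of clay below the ground surface: z = 3.1 + 4.3/2 = 5.25 m.
Total vertical stress at mid-clay: σ_v = 20.5×3.1 + 16.4×2.15 = 98.81 kPa.
Pore pressure: u = 9.81×(5.25 − 0.89) = 42.772 kPa.
Initial effective stress: σ'_0 = σ_v − u = 98.81 − 42.772 = 56.038 kPa.
Final effective stress: σ'_f = 56.038 + 91.5 = 147.54 kPa.
σ'_f = 147.54 > σ'_p = 80.7 kPa, so the stress path crosses the preconsolidation pressure — recompression up to σ'_p, then virgin compression beyond:
S_c = H/(1+e₀)·[C_r·log₁₀(σ'_p/σ'_0) + C_c·log₁₀(σ'_f/σ'_p)]
    = 4.3/2.12 × [0.026×log₁₀(80.7/56.038) + 0.23×log₁₀(147.54/80.7)]
    = 2.0283 × [0.0041182 + 0.060268] = 0.1306 m

S_c ≈ 131 mm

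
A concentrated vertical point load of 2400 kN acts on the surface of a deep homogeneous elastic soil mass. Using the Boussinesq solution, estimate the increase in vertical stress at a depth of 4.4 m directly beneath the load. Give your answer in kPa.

Boussinesq vertical stress below a point load on an elastic half-space:
Δσ_z = 3P/(2πz²) · [1 + (r/z)²]^(−5/2)
r/z = 0/4.4 = 0; [1+(r/z)²]^(−5/2) = 1.
Δσ_z = 3×2400/(2π×4.4²) × 1 = 59.19 × 1 = 59.19 kPa

Δσ_z ≈ 59.2 kPa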